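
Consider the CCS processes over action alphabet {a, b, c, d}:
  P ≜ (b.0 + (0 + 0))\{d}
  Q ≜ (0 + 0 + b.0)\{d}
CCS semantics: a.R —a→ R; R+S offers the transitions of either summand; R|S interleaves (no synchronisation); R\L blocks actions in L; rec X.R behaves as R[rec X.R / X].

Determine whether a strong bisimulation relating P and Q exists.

Reachable graph of P (2 states):
  u0 = (b.0 + (0 + 0))\{d} → -b-> u1
  u1 = 0\{d} → ·
Reachable graph of Q (2 states):
  v0 = (0 + 0 + b.0)\{d} → -b-> v1
  v1 = 0\{d} → ·
Bisimilarity quotient blocks:
  B0 = {u0, v0}
  B1 = {u1, v1}
u0 ∈ B0, v0 ∈ B0 → same block

bisimilar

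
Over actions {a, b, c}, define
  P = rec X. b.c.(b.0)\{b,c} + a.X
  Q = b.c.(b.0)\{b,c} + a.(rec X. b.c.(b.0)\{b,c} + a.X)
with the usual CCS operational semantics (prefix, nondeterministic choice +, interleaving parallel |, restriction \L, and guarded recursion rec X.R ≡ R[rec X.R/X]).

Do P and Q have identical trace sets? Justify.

P's transition system — 3 states:
  u0 = rec X. b.c.(b.0)\{b,c} + a.X → —a→ u0, —b→ u1
  u1 = c.(b.0)\{b,c} → —c→ u2
  u2 = (b.0)\{b,c} → (no moves)
Q's transition system — 4 states:
  v0 = b.c.(b.0)\{b,c} + a.(rec X. b.c.(b.0)\{b,c} + a.X) → —a→ v1, —b→ v2
  v1 = rec X. b.c.(b.0)\{b,c} + a.X → —a→ v1, —b→ v2
  v2 = c.(b.0)\{b,c} → —c→ v3
  v3 = (b.0)\{b,c} → (no moves)
Partition-refinement fixed point:
  B0 = {u0, v0, v1}
  B1 = {u1, v2}
  B2 = {u2, v3}
u0 ∈ B0, v0 ∈ B0 → same block
Bisimilar ⇒ trace-equivalent.

traces(P) = traces(Q)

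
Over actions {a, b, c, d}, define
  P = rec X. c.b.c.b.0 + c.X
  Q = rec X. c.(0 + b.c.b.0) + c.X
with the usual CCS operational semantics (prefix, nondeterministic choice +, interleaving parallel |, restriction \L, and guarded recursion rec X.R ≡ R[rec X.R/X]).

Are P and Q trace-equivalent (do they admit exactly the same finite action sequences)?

trace-equivalent

Reachable graph of P (5 states):
  u0 = rec X. c.b.c.b.0 + c.X → -c-> u0, -c-> u1
  u1 = b.c.b.0 → -b-> u2
  u2 = c.b.0 → -c-> u3
  u3 = b.0 → -b-> u4
  u4 = 0 → ·
Reachable graph of Q (5 states):
  v0 = rec X. c.(0 + b.c.b.0) + c.X → -c-> v0, -c-> v1
  v1 = 0 + b.c.b.0 → -b-> v2
  v2 = c.b.0 → -c-> v3
  v3 = b.0 → -b-> v4
  v4 = 0 → ·
Bisimilarity quotient blocks:
  B0 = {u0, v0}
  B1 = {u1, v1}
  B2 = {u2, v2}
  B3 = {u3, v3}
  B4 = {u4, v4}
u0 ∈ B0, v0 ∈ B0 → same block
Bisimilar ⇒ trace-equivalent.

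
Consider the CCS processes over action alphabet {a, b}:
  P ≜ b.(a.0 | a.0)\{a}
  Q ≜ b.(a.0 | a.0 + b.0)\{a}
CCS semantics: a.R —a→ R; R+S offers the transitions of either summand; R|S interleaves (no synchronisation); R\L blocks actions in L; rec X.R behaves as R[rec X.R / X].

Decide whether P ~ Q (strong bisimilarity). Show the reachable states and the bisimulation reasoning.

Reachable graph of P (2 states):
  m0 = b.(a.0 | a.0)\{a} :: =b=> m1
  m1 = (a.0 | a.0)\{a} :: (no moves)
Reachable graph of Q (3 states):
  n0 = b.(a.0 | a.0 + b.0)\{a} :: =b=> n1
  n1 = (a.0 | a.0 + b.0)\{a} :: =b=> n2
  n2 = 0\{a} :: (no moves)
Bisimilarity quotient blocks:
  B0 = {m0, n1}
  B1 = {m1, n2}
  B2 = {n0}
m0 ∈ B0, n0 ∈ B2 → different blocks

NO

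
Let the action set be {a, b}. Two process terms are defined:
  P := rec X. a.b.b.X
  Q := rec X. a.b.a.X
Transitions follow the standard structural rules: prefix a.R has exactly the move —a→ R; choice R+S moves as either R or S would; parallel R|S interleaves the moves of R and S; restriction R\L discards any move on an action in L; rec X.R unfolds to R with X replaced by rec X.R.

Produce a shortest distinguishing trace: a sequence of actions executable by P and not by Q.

P's transition system — 3 states:
  p0 = rec X. a.b.b.X ⊢ =a=> p1
  p1 = b.b.(rec X. a.b.b.X) ⊢ =b=> p2
  p2 = b.(rec X. a.b.b.X) ⊢ =b=> p0
Q's transition system — 3 states:
  q0 = rec X. a.b.a.X ⊢ =a=> q1
  q1 = b.a.(rec X. a.b.a.X) ⊢ =b=> q2
  q2 = a.(rec X. a.b.a.X) ⊢ =a=> q0
Executing abb from P (initial set {p0}):
  [1] a ⇒ {p1}
  [2] b ⇒ {p2}
  [3] b ⇒ {p0}
  ✓ P
Executing abb from Q (initial set {q0}):
  [1] a ⇒ {q1}
  [2] b ⇒ {q2}
  [3] b ⇒ no successor for Q

abb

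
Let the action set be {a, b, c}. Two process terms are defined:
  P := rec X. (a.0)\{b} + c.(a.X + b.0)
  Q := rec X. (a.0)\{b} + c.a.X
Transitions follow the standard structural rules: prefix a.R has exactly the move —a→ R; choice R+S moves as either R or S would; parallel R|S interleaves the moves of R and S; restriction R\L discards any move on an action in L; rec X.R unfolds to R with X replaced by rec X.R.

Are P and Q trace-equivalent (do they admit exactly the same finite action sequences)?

P's transition system — 4 states:
  s0 = rec X. (a.0)\{b} + c.(a.X + b.0) ⊢ -a-> s1, -c-> s2
  s1 = 0\{b} ⊢ ·
  s2 = a.(rec X. (a.0)\{b} + c.(a.X + b.0)) + b.0 ⊢ -a-> s0, -b-> s3
  s3 = 0 ⊢ ·
Q's transition system — 3 states:
  t0 = rec X. (a.0)\{b} + c.a.X ⊢ -a-> t1, -c-> t2
  t1 = 0\{b} ⊢ ·
  t2 = a.(rec X. (a.0)\{b} + c.a.X) ⊢ -a-> t0
Trace ⟨cb⟩ through P, begin at {s0}:
  after c @ step 1: {s2}
  after b @ step 2: {s3}
  — P admits the full trace.
Trace ⟨cb⟩ through Q, begin at {t0}:
  after c @ step 1: {t2}
  after b @ step 2: ∅  — Q cannot continue

trace-distinct — witness ⟨cb⟩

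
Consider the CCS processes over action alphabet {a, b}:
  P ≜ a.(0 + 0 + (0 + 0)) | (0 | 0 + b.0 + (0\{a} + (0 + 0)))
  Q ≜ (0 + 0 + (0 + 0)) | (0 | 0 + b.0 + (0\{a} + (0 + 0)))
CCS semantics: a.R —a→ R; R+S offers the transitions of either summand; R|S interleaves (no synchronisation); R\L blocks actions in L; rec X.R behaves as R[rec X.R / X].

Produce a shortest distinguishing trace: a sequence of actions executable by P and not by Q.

Reachable graph of P (4 states):
  p0 = a.(0 + 0 + (0 + 0)) | (0 | 0 + b.0 + (0\{a} + (0 + 0))) → —a→ p1, —b→ p2
  p1 = (0 + 0 + (0 + 0)) | (0 | 0 + b.0 + (0\{a} + (0 + 0))) → —b→ p3
  p2 = a.(0 + 0 + (0 + 0)) | 0 → —a→ p3
  p3 = (0 + 0 + (0 + 0)) | 0 → ·
Reachable graph of Q (2 states):
  q0 = (0 + 0 + (0 + 0)) | (0 | 0 + b.0 + (0\{a} + (0 + 0))) → —b→ q1
  q1 = (0 + 0 + (0 + 0)) | 0 → ·
Trace ⟨a⟩ through P, begin at {p0}:
  step 1 (a): {p1}
  — P admits the full trace.
Trace ⟨a⟩ through Q, begin at {q0}:
  step 1 (a): ∅  — Q cannot continue

a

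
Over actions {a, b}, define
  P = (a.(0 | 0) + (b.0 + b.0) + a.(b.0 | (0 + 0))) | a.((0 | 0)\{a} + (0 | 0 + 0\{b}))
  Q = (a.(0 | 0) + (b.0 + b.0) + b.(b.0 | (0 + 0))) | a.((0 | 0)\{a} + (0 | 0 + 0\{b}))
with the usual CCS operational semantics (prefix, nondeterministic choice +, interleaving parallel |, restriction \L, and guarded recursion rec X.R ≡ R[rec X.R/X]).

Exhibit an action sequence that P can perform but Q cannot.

aab

P's transition system — 10 states:
  s0 = (a.(0 | 0) + (b.0 + b.0) + a.(b.0 | (0 + 0))) | a.((0 | 0)\{a} + (0 | 0 + 0\{b})) | ··a··> s1, ··a··> s2, ··a··> s3, ··b··> s4
  s1 = (a.(0 | 0) + (b.0 + b.0) + a.(b.0 | (0 + 0))) | ((0 | 0)\{a} + (0 | 0 + 0\{b})) | ··a··> s5, ··a··> s6, ··b··> s7
  s2 = 0 | 0 | a.((0 | 0)\{a} + (0 | 0 + 0\{b})) | ··a··> s5
  s3 = b.0 | (0 + 0) | a.((0 | 0)\{a} + (0 | 0 + 0\{b})) | ··a··> s6, ··b··> s8
  s4 = 0 | a.((0 | 0)\{a} + (0 | 0 + 0\{b})) | ··a··> s7
  s5 = 0 | 0 | ((0 | 0)\{a} + (0 | 0 + 0\{b})) | ·
  s6 = b.0 | (0 + 0) | ((0 | 0)\{a} + (0 | 0 + 0\{b})) | ··b··> s9
  s7 = 0 | ((0 | 0)\{a} + (0 | 0 + 0\{b})) | ·
  s8 = 0 | (0 + 0) | a.((0 | 0)\{a} + (0 | 0 + 0\{b})) | ··a··> s9
  s9 = 0 | (0 + 0) | ((0 | 0)\{a} + (0 | 0 + 0\{b})) | ·
Q's transition system — 10 states:
  t0 = (a.(0 | 0) + (b.0 + b.0) + b.(b.0 | (0 + 0))) | a.((0 | 0)\{a} + (0 | 0 + 0\{b})) | ··a··> t1, ··a··> t2, ··b··> t3, ··b··> t4
  t1 = (a.(0 | 0) + (b.0 + b.0) + b.(b.0 | (0 + 0))) | ((0 | 0)\{a} + (0 | 0 + 0\{b})) | ··a··> t5, ··b··> t6, ··b··> t7
  t2 = 0 | 0 | a.((0 | 0)\{a} + (0 | 0 + 0\{b})) | ··a··> t5
  t3 = 0 | a.((0 | 0)\{a} + (0 | 0 + 0\{b})) | ··a··> t6
  t4 = b.0 | (0 + 0) | a.((0 | 0)\{a} + (0 | 0 + 0\{b})) | ··a··> t7, ··b··> t8
  t5 = 0 | 0 | ((0 | 0)\{a} + (0 | 0 + 0\{b})) | ·
  t6 = 0 | ((0 | 0)\{a} + (0 | 0 + 0\{b})) | ·
  t7 = b.0 | (0 + 0) | ((0 | 0)\{a} + (0 | 0 + 0\{b})) | ··b··> t9
  t8 = 0 | (0 + 0) | a.((0 | 0)\{a} + (0 | 0 + 0\{b})) | ··a··> t9
  t9 = 0 | (0 + 0) | ((0 | 0)\{a} + (0 | 0 + 0\{b})) | ·
Run σ = ⟨aab⟩ on P: start {s0}
  after a @ step 1: {s1, s2, s3}
  after a @ step 2: {s5, s6}
  after b @ step 3: {s9}
  P completes σ.
Run σ = ⟨aab⟩ on Q: start {t0}
  after a @ step 1: {t1, t2}
  after a @ step 2: {t5}
  after b @ step 3: ∅  — Q cannot continue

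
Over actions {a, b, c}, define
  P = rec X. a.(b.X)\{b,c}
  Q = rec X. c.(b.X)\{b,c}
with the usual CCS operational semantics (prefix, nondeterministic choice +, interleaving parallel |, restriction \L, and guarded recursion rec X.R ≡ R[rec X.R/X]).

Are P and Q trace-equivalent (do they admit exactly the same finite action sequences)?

P's transition system — 2 states:
  m0 = rec X. a.(b.X)\{b,c} has moves --a--▸ m1
  m1 = (b.(rec X. a.(b.X)\{b,c}))\{b,c} has moves ∅
Q's transition system — 2 states:
  n0 = rec X. c.(b.X)\{b,c} has moves --c--▸ n1
  n1 = (b.(rec X. c.(b.X)\{b,c}))\{b,c} has moves ∅
Run σ = ⟨a⟩ on P: start {m0}
  after a @ step 1: {m1}
  — P admits the full trace.
Run σ = ⟨a⟩ on Q: start {n0}
  after a @ step 1: no successor for Q

NO — witness ⟨a⟩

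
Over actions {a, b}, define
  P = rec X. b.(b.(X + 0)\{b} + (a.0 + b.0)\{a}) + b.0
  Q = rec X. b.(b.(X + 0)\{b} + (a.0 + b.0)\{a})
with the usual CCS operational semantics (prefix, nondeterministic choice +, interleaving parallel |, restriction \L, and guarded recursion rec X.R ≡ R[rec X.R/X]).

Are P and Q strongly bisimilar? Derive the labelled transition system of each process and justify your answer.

Reachable graph of P (5 states):
  s0 = rec X. b.(b.(X + 0)\{b} + (a.0 + b.0)\{a}) + b.0 has moves —b→ s1, —b→ s2
  s1 = 0 has moves ∅
  s2 = b.((rec X. b.(b.(X + 0)\{b} + (a.0 + b.0)\{a}) + b.0) + 0)\{b} + (a.0 + b.0)\{a} has moves —b→ s3, —b→ s4
  s3 = ((rec X. b.(b.(X + 0)\{b} + (a.0 + b.0)\{a}) + b.0) + 0)\{b} has moves ∅
  s4 = 0\{a} has moves ∅
Reachable graph of Q (4 states):
  t0 = rec X. b.(b.(X + 0)\{b} + (a.0 + b.0)\{a}) has moves —b→ t1
  t1 = b.((rec X. b.(b.(X + 0)\{b} + (a.0 + b.0)\{a})) + 0)\{b} + (a.0 + b.0)\{a} has moves —b→ t2, —b→ t3
  t2 = ((rec X. b.(b.(X + 0)\{b} + (a.0 + b.0)\{a})) + 0)\{b} has moves ∅
  t3 = 0\{a} has moves ∅
Bisimilarity quotient blocks:
  B0 = {s0}
  B1 = {s2, t1}
  B2 = {s1, s3, s4, t2, t3}
  B3 = {t0}
s0 ∈ B0, t0 ∈ B3 → different blocks

not bisimilar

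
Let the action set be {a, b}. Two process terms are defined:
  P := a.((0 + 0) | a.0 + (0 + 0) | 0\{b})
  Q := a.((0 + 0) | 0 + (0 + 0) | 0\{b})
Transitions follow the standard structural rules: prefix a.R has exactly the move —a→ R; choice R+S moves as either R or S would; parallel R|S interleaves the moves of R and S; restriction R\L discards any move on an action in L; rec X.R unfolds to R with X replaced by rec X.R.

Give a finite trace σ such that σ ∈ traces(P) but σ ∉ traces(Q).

Reachable graph of P (3 states):
  u0 = a.((0 + 0) | a.0 + (0 + 0) | 0\{b}) ⊢ ··a··> u1
  u1 = (0 + 0) | a.0 + (0 + 0) | 0\{b} ⊢ ··a··> u2
  u2 = (0 + 0) | 0 ⊢ (no moves)
Reachable graph of Q (2 states):
  v0 = a.((0 + 0) | 0 + (0 + 0) | 0\{b}) ⊢ ··a··> v1
  v1 = (0 + 0) | 0 + (0 + 0) | 0\{b} ⊢ (no moves)
Trace ⟨aa⟩ through P, begin at {u0}:
  [1] a ⇒ {u1}
  [2] a ⇒ {u2}
  ✓ P
Trace ⟨aa⟩ through Q, begin at {v0}:
  [1] a ⇒ {v1}
  [2] a ⇒ ∅  — Q cannot continue

aa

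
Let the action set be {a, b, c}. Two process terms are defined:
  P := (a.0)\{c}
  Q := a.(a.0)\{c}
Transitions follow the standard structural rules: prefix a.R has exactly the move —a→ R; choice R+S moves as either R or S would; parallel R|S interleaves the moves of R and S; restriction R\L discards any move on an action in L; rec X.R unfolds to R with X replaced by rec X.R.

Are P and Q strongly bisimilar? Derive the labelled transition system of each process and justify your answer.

not bisimilar

P's transition system — 2 states:
  u0 = (a.0)\{c} | —a→ u1
  u1 = 0\{c} | (no moves)
Q's transition system — 3 states:
  v0 = a.(a.0)\{c} | —a→ v1
  v1 = (a.0)\{c} | —a→ v2
  v2 = 0\{c} | (no moves)
Partition-refinement fixed point:
  B0 = {u0, v1}
  B1 = {u1, v2}
  B2 = {v0}
u0 ∈ B0, v0 ∈ B2 → different blocks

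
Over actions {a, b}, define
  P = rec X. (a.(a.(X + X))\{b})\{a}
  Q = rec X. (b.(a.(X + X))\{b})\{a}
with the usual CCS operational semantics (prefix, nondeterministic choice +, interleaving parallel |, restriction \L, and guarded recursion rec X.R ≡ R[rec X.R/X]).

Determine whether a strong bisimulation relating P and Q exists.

NO

Reachable graph of P (1 states):
  p0 = rec X. (a.(a.(X + X))\{b})\{a} :: ∅
Reachable graph of Q (2 states):
  q0 = rec X. (b.(a.(X + X))\{b})\{a} :: =b=> q1
  q1 = (a.((rec X. (b.(a.(X + X))\{b})\{a}) + (rec X. (b.(a.(X + X))\{b})\{a})))\{b}\{a} :: ∅
Coarsest stable partition (strong bisimilarity classes):
  B0 = {p0, q1}
  B1 = {q0}
p0 ∈ B0, q0 ∈ B1 → different blocks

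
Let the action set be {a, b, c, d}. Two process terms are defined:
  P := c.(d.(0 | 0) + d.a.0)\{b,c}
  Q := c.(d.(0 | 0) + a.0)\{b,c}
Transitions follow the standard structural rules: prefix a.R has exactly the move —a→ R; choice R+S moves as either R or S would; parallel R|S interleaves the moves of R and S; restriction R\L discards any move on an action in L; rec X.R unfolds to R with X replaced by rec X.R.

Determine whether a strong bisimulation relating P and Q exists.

NO

LTS(P): 5 reachable states
  m0 = c.(d.(0 | 0) + d.a.0)\{b,c} has moves --c--▸ m1
  m1 = (d.(0 | 0) + d.a.0)\{b,c} has moves --d--▸ m2, --d--▸ m3
  m2 = (0 | 0)\{b,c} has moves stopped
  m3 = (a.0)\{b,c} has moves --a--▸ m4
  m4 = 0\{b,c} has moves stopped
LTS(Q): 4 reachable states
  n0 = c.(d.(0 | 0) + a.0)\{b,c} has moves --c--▸ n1
  n1 = (d.(0 | 0) + a.0)\{b,c} has moves --a--▸ n2, --d--▸ n3
  n2 = 0\{b,c} has moves stopped
  n3 = (0 | 0)\{b,c} has moves stopped
Partition-refinement fixed point:
  B0 = {m0}
  B1 = {m1}
  B2 = {m3}
  B3 = {m2, m4, n2, n3}
  B4 = {n0}
  B5 = {n1}
m0 ∈ B0, n0 ∈ B4 → different blocks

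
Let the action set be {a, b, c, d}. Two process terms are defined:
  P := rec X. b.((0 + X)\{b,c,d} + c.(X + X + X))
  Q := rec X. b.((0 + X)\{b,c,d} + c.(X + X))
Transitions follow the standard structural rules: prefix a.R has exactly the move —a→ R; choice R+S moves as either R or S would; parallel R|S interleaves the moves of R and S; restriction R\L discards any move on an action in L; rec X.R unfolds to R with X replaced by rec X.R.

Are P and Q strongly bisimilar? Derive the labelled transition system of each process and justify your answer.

LTS(P): 3 reachable states
  s0 = rec X. b.((0 + X)\{b,c,d} + c.(X + X + X)) has moves --b--▸ s1
  s1 = (0 + (rec X. b.((0 + X)\{b,c,d} + c.(X + X + X))))\{b,c,d} + c.((rec X. b.((0 + X)\{b,c,d} + c.(X + X + X))) + (rec X. b.((0 + X)\{b,c,d} + c.(X + X + X))) + (rec X. b.((0 + X)\{b,c,d} + c.(X + X + X)))) has moves --c--▸ s2
  s2 = (rec X. b.((0 + X)\{b,c,d} + c.(X + X + X))) + (rec X. b.((0 + X)\{b,c,d} + c.(X + X + X))) + (rec X. b.((0 + X)\{b,c,d} + c.(X + X + X))) has moves --b--▸ s1
LTS(Q): 3 reachable states
  t0 = rec X. b.((0 + X)\{b,c,d} + c.(X + X)) has moves --b--▸ t1
  t1 = (0 + (rec X. b.((0 + X)\{b,c,d} + c.(X + X))))\{b,c,d} + c.((rec X. b.((0 + X)\{b,c,d} + c.(X + X))) + (rec X. b.((0 + X)\{b,c,d} + c.(X + X)))) has moves --c--▸ t2
  t2 = (rec X. b.((0 + X)\{b,c,d} + c.(X + X))) + (rec X. b.((0 + X)\{b,c,d} + c.(X + X))) has moves --b--▸ t1
Partition-refinement fixed point:
  B0 = {s0, s2, t0, t2}
  B1 = {s1, t1}
s0 ∈ B0, t0 ∈ B0 → same block

YES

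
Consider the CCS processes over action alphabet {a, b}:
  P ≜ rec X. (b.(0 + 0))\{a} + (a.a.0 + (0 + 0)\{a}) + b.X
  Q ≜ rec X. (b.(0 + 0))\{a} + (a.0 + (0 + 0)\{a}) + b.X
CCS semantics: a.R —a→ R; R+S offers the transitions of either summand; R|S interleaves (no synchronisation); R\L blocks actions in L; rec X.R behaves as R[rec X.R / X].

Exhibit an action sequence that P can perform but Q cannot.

aa

Reachable graph of P (4 states):
  u0 = rec X. (b.(0 + 0))\{a} + (a.a.0 + (0 + 0)\{a}) + b.X ⊢ =a=> u1, =b=> u0, =b=> u2
  u1 = a.0 ⊢ =a=> u3
  u2 = (0 + 0)\{a} ⊢ stopped
  u3 = 0 ⊢ stopped
Reachable graph of Q (3 states):
  v0 = rec X. (b.(0 + 0))\{a} + (a.0 + (0 + 0)\{a}) + b.X ⊢ =a=> v1, =b=> v0, =b=> v2
  v1 = 0 ⊢ stopped
  v2 = (0 + 0)\{a} ⊢ stopped
Run σ = ⟨aa⟩ on P: start {u0}
  after a @ step 1: {u1}
  after a @ step 2: {u3}
  ✓ P
Run σ = ⟨aa⟩ on Q: start {v0}
  after a @ step 1: {v1}
  after a @ step 2: no successor for Q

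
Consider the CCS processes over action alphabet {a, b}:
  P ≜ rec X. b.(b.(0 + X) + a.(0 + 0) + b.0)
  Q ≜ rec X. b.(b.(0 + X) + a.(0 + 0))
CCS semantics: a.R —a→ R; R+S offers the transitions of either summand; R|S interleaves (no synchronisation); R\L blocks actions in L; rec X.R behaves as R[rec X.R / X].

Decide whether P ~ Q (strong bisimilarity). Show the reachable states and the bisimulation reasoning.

NO

LTS(P): 5 reachable states
  p0 = rec X. b.(b.(0 + X) + a.(0 + 0) + b.0) has moves --b--▸ p1
  p1 = b.(0 + (rec X. b.(b.(0 + X) + a.(0 + 0) + b.0))) + a.(0 + 0) + b.0 has moves --a--▸ p2, --b--▸ p3, --b--▸ p4
  p2 = 0 + 0 has moves ∅
  p3 = 0 has moves ∅
  p4 = 0 + (rec X. b.(b.(0 + X) + a.(0 + 0) + b.0)) has moves --b--▸ p1
LTS(Q): 4 reachable states
  q0 = rec X. b.(b.(0 + X) + a.(0 + 0)) has moves --b--▸ q1
  q1 = b.(0 + (rec X. b.(b.(0 + X) + a.(0 + 0)))) + a.(0 + 0) has moves --a--▸ q2, --b--▸ q3
  q2 = 0 + 0 has moves ∅
  q3 = 0 + (rec X. b.(b.(0 + X) + a.(0 + 0))) has moves --b--▸ q1
Partition-refinement fixed point:
  B0 = {p0, p4}
  B1 = {p1}
  B2 = {p2, p3, q2}
  B3 = {q0, q3}
  B4 = {q1}
p0 ∈ B0, q0 ∈ B3 → different blocks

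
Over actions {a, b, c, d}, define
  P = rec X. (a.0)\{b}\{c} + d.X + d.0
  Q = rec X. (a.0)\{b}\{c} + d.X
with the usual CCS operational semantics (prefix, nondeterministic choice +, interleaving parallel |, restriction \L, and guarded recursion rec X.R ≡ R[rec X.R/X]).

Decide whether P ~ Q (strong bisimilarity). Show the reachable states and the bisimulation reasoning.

P's transition system — 3 states:
  p0 = rec X. (a.0)\{b}\{c} + d.X + d.0 ⊢ --a--▸ p1, --d--▸ p0, --d--▸ p2
  p1 = 0\{b}\{c} ⊢ ∅
  p2 = 0 ⊢ ∅
Q's transition system — 2 states:
  q0 = rec X. (a.0)\{b}\{c} + d.X ⊢ --a--▸ q1, --d--▸ q0
  q1 = 0\{b}\{c} ⊢ ∅
Partition-refinement fixed point:
  B0 = {p0}
  B1 = {p1, p2, q1}
  B2 = {q0}
p0 ∈ B0, q0 ∈ B2 → different blocks

not bisimilar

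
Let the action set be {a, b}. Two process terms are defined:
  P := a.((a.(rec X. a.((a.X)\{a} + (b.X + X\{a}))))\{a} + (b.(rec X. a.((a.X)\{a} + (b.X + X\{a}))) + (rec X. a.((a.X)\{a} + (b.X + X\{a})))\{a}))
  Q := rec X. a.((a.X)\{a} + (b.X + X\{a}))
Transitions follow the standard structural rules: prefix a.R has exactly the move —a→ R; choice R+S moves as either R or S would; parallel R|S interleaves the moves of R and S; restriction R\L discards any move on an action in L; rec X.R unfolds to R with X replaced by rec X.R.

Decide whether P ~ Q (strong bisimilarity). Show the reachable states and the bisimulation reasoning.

YES

Reachable graph of P (3 states):
  p0 = a.((a.(rec X. a.((a.X)\{a} + (b.X + X\{a}))))\{a} + (b.(rec X. a.((a.X)\{a} + (b.X + X\{a}))) + (rec X. a.((a.X)\{a} + (b.X + X\{a})))\{a})) → -a-> p1
  p1 = (a.(rec X. a.((a.X)\{a} + (b.X + X\{a}))))\{a} + (b.(rec X. a.((a.X)\{a} + (b.X + X\{a}))) + (rec X. a.((a.X)\{a} + (b.X + X\{a})))\{a}) → -b-> p2
  p2 = rec X. a.((a.X)\{a} + (b.X + X\{a})) → -a-> p1
Reachable graph of Q (2 states):
  q0 = rec X. a.((a.X)\{a} + (b.X + X\{a})) → -a-> q1
  q1 = (a.(rec X. a.((a.X)\{a} + (b.X + X\{a}))))\{a} + (b.(rec X. a.((a.X)\{a} + (b.X + X\{a}))) + (rec X. a.((a.X)\{a} + (b.X + X\{a})))\{a}) → -b-> q0
Bisimilarity quotient blocks:
  B0 = {p0, p2, q0}
  B1 = {p1, q1}
p0 ∈ B0, q0 ∈ B0 → same block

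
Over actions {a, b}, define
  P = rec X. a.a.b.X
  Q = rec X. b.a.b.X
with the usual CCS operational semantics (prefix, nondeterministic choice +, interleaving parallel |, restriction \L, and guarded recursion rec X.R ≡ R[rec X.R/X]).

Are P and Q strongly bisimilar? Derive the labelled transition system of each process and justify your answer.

P ≁ Q

Reachable graph of P (3 states):
  p0 = rec X. a.a.b.X → ··a··> p1
  p1 = a.b.(rec X. a.a.b.X) → ··a··> p2
  p2 = b.(rec X. a.a.b.X) → ··b··> p0
Reachable graph of Q (3 states):
  q0 = rec X. b.a.b.X → ··b··> q1
  q1 = a.b.(rec X. b.a.b.X) → ··a··> q2
  q2 = b.(rec X. b.a.b.X) → ··b··> q0
Coarsest stable partition (strong bisimilarity classes):
  B0 = {p0}
  B1 = {p1}
  B2 = {p2}
  B3 = {q0}
  B4 = {q1}
  B5 = {q2}
p0 ∈ B0, q0 ∈ B3 → different blocks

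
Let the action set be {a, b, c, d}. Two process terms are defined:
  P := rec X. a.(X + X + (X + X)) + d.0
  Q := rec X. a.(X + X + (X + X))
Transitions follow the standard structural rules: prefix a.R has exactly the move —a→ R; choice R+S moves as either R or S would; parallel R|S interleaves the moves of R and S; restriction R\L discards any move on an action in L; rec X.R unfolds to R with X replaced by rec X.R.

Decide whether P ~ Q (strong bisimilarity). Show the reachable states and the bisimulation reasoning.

LTS(P): 3 reachable states
  s0 = rec X. a.(X + X + (X + X)) + d.0 has moves =a=> s1, =d=> s2
  s1 = (rec X. a.(X + X + (X + X)) + d.0) + (rec X. a.(X + X + (X + X)) + d.0) + ((rec X. a.(X + X + (X + X)) + d.0) + (rec X. a.(X + X + (X + X)) + d.0)) has moves =a=> s1, =d=> s2
  s2 = 0 has moves (no moves)
LTS(Q): 2 reachable states
  t0 = rec X. a.(X + X + (X + X)) has moves =a=> t1
  t1 = (rec X. a.(X + X + (X + X))) + (rec X. a.(X + X + (X + X))) + ((rec X. a.(X + X + (X + X))) + (rec X. a.(X + X + (X + X)))) has moves =a=> t1
Bisimilarity quotient blocks:
  B0 = {s0, s1}
  B1 = {s2}
  B2 = {t0, t1}
s0 ∈ B0, t0 ∈ B2 → different blocks

NO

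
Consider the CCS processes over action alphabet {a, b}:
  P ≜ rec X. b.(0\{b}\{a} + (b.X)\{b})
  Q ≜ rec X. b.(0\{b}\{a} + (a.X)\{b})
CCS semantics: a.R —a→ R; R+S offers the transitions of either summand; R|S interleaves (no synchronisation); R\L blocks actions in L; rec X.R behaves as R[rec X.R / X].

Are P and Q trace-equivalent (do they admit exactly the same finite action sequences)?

traces(P) ≠ traces(Q) — witness ⟨ba⟩

LTS(P): 2 reachable states
  u0 = rec X. b.(0\{b}\{a} + (b.X)\{b}) :: --b--▸ u1
  u1 = 0\{b}\{a} + (b.(rec X. b.(0\{b}\{a} + (b.X)\{b})))\{b} :: stopped
LTS(Q): 3 reachable states
  v0 = rec X. b.(0\{b}\{a} + (a.X)\{b}) :: --b--▸ v1
  v1 = 0\{b}\{a} + (a.(rec X. b.(0\{b}\{a} + (a.X)\{b})))\{b} :: --a--▸ v2
  v2 = (rec X. b.(0\{b}\{a} + (a.X)\{b}))\{b} :: stopped
Executing ba from Q (initial set {v0}):
  after b @ step 1: {v1}
  after a @ step 2: {v2}
  ✓ Q
Executing ba from P (initial set {u0}):
  after b @ step 1: {u1}
  after a @ step 2: ∅  — P cannot continue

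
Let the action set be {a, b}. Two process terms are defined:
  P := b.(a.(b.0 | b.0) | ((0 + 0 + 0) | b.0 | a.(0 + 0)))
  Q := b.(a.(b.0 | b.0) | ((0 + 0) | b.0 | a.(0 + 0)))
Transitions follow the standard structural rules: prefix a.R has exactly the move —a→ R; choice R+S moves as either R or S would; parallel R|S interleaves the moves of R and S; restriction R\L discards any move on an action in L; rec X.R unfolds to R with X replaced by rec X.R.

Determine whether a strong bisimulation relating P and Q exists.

YES

Reachable graph of P (21 states):
  p0 = b.(a.(b.0 | b.0) | ((0 + 0 + 0) | b.0 | a.(0 + 0))) → -b-> p1
  p1 = a.(b.0 | b.0) | ((0 + 0 + 0) | b.0 | a.(0 + 0)) → -a-> p2, -a-> p3, -b-> p4
  p2 = a.(b.0 | b.0) | ((0 + 0 + 0) | b.0 | (0 + 0)) → -a-> p5, -b-> p6
  p3 = b.0 | b.0 | ((0 + 0 + 0) | b.0 | a.(0 + 0)) → -a-> p5, -b-> p7, -b-> p8, -b-> p9
  p4 = a.(b.0 | b.0) | ((0 + 0 + 0) | 0 | a.(0 + 0)) → -a-> p6, -a-> p9
  p5 = b.0 | b.0 | ((0 + 0 + 0) | b.0 | (0 + 0)) → -b-> p10, -b-> p11, -b-> p12
  p6 = a.(b.0 | b.0) | ((0 + 0 + 0) | 0 | (0 + 0)) → -a-> p12
  p7 = 0 | b.0 | ((0 + 0 + 0) | b.0 | a.(0 + 0)) → -a-> p10, -b-> p13, -b-> p14
  p8 = b.0 | 0 | ((0 + 0 + 0) | b.0 | a.(0 + 0)) → -a-> p11, -b-> p13, -b-> p15
  p9 = b.0 | b.0 | ((0 + 0 + 0) | 0 | a.(0 + 0)) → -a-> p12, -b-> p14, -b-> p15
  p10 = 0 | b.0 | ((0 + 0 + 0) | b.0 | (0 + 0)) → -b-> p16, -b-> p17
  p11 = b.0 | 0 | ((0 + 0 + 0) | b.0 | (0 + 0)) → -b-> p16, -b-> p18
  p12 = b.0 | b.0 | ((0 + 0 + 0) | 0 | (0 + 0)) → -b-> p17, -b-> p18
  p13 = 0 | 0 | ((0 + 0 + 0) | b.0 | a.(0 + 0)) → -a-> p16, -b-> p19
  p14 = 0 | b.0 | ((0 + 0 + 0) | 0 | a.(0 + 0)) → -a-> p17, -b-> p19
  p15 = b.0 | 0 | ((0 + 0 + 0) | 0 | a.(0 + 0)) → -a-> p18, -b-> p19
  p16 = 0 | 0 | ((0 + 0 + 0) | b.0 | (0 + 0)) → -b-> p20
  p17 = 0 | b.0 | ((0 + 0 + 0) | 0 | (0 + 0)) → -b-> p20
  p18 = b.0 | 0 | ((0 + 0 + 0) | 0 | (0 + 0)) → -b-> p20
  p19 = 0 | 0 | ((0 + 0 + 0) | 0 | a.(0 + 0)) → -a-> p20
  p20 = 0 | 0 | ((0 + 0 + 0) | 0 | (0 + 0)) → ·
Reachable graph of Q (21 states):
  q0 = b.(a.(b.0 | b.0) | ((0 + 0) | b.0 | a.(0 + 0))) → -b-> q1
  q1 = a.(b.0 | b.0) | ((0 + 0) | b.0 | a.(0 + 0)) → -a-> q2, -a-> q3, -b-> q4
  q2 = a.(b.0 | b.0) | ((0 + 0) | b.0 | (0 + 0)) → -a-> q5, -b-> q6
  q3 = b.0 | b.0 | ((0 + 0) | b.0 | a.(0 + 0)) → -a-> q5, -b-> q7, -b-> q8, -b-> q9
  q4 = a.(b.0 | b.0) | ((0 + 0) | 0 | a.(0 + 0)) → -a-> q6, -a-> q9
  q5 = b.0 | b.0 | ((0 + 0) | b.0 | (0 + 0)) → -b-> q10, -b-> q11, -b-> q12
  q6 = a.(b.0 | b.0) | ((0 + 0) | 0 | (0 + 0)) → -a-> q12
  q7 = 0 | b.0 | ((0 + 0) | b.0 | a.(0 + 0)) → -a-> q10, -b-> q13, -b-> q14
  q8 = b.0 | 0 | ((0 + 0) | b.0 | a.(0 + 0)) → -a-> q11, -b-> q13, -b-> q15
  q9 = b.0 | b.0 | ((0 + 0) | 0 | a.(0 + 0)) → -a-> q12, -b-> q14, -b-> q15
  q10 = 0 | b.0 | ((0 + 0) | b.0 | (0 + 0)) → -b-> q16, -b-> q17
  q11 = b.0 | 0 | ((0 + 0) | b.0 | (0 + 0)) → -b-> q16, -b-> q18
  q12 = b.0 | b.0 | ((0 + 0) | 0 | (0 + 0)) → -b-> q17, -b-> q18
  q13 = 0 | 0 | ((0 + 0) | b.0 | a.(0 + 0)) → -a-> q16, -b-> q19
  q14 = 0 | b.0 | ((0 + 0) | 0 | a.(0 + 0)) → -a-> q17, -b-> q19
  q15 = b.0 | 0 | ((0 + 0) | 0 | a.(0 + 0)) → -a-> q18, -b-> q19
  q16 = 0 | 0 | ((0 + 0) | b.0 | (0 + 0)) → -b-> q20
  q17 = 0 | b.0 | ((0 + 0) | 0 | (0 + 0)) → -b-> q20
  q18 = b.0 | 0 | ((0 + 0) | 0 | (0 + 0)) → -b-> q20
  q19 = 0 | 0 | ((0 + 0) | 0 | a.(0 + 0)) → -a-> q20
  q20 = 0 | 0 | ((0 + 0) | 0 | (0 + 0)) → ·
Coarsest stable partition (strong bisimilarity classes):
  B0 = {p0, q0}
  B1 = {p1, q1}
  B2 = {p4, q4}
  B3 = {p7, p8, p9, q7, q8, q9}
  B4 = {p13, p14, p15, q13, q14, q15}
  B5 = {p19, q19}
  B6 = {p20, q20}
  B7 = {p16, p17, p18, q16, q17, q18}
  B8 = {p10, p11, p12, q10, q11, q12}
  B9 = {p6, q6}
  B10 = {p2, q2}
  B11 = {p5, q5}
  B12 = {p3, q3}
p0 ∈ B0, q0 ∈ B0 → same block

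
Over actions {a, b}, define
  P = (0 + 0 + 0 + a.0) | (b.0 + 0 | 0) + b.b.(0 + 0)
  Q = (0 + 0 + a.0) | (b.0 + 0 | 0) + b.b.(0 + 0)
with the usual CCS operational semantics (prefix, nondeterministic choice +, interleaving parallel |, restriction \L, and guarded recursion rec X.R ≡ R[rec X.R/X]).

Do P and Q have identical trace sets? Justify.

YES

P's transition system — 6 states:
  u0 = (0 + 0 + 0 + a.0) | (b.0 + 0 | 0) + b.b.(0 + 0) | -a-> u1, -b-> u2, -b-> u3
  u1 = 0 | (b.0 + 0 | 0) | -b-> u4
  u2 = (0 + 0 + 0 + a.0) | 0 | -a-> u4
  u3 = b.(0 + 0) | -b-> u5
  u4 = 0 | 0 | ∅
  u5 = 0 + 0 | ∅
Q's transition system — 6 states:
  v0 = (0 + 0 + a.0) | (b.0 + 0 | 0) + b.b.(0 + 0) | -a-> v1, -b-> v2, -b-> v3
  v1 = 0 | (b.0 + 0 | 0) | -b-> v4
  v2 = (0 + 0 + a.0) | 0 | -a-> v4
  v3 = b.(0 + 0) | -b-> v5
  v4 = 0 | 0 | ∅
  v5 = 0 + 0 | ∅
Bisimilarity quotient blocks:
  B0 = {u0, v0}
  B1 = {u1, u3, v1, v3}
  B2 = {u4, u5, v4, v5}
  B3 = {u2, v2}
u0 ∈ B0, v0 ∈ B0 → same block
Bisimilar ⇒ trace-equivalent.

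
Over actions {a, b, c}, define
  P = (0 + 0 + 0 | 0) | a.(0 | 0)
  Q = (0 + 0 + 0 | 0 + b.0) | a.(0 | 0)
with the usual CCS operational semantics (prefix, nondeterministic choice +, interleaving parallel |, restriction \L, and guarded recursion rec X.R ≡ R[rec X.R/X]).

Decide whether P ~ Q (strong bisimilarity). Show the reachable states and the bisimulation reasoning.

P's transition system — 2 states:
  p0 = (0 + 0 + 0 | 0) | a.(0 | 0) :: —a→ p1
  p1 = (0 + 0 + 0 | 0) | (0 | 0) :: (no moves)
Q's transition system — 4 states:
  q0 = (0 + 0 + 0 | 0 + b.0) | a.(0 | 0) :: —a→ q1, —b→ q2
  q1 = (0 + 0 + 0 | 0 + b.0) | (0 | 0) :: —b→ q3
  q2 = 0 | a.(0 | 0) :: —a→ q3
  q3 = 0 | (0 | 0) :: (no moves)
Coarsest stable partition (strong bisimilarity classes):
  B0 = {p0, q2}
  B1 = {p1, q3}
  B2 = {q0}
  B3 = {q1}
p0 ∈ B0, q0 ∈ B2 → different blocks

P ≁ Q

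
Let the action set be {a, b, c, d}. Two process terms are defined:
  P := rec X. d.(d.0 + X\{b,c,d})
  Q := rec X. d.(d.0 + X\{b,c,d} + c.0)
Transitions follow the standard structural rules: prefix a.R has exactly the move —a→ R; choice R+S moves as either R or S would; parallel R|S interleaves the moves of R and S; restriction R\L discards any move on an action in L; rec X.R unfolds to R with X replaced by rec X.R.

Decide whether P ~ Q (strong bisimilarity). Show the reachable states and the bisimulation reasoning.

not bisimilar

LTS(P): 3 reachable states
  s0 = rec X. d.(d.0 + X\{b,c,d}) | —d→ s1
  s1 = d.0 + (rec X. d.(d.0 + X\{b,c,d}))\{b,c,d} | —d→ s2
  s2 = 0 | stopped
LTS(Q): 3 reachable states
  t0 = rec X. d.(d.0 + X\{b,c,d} + c.0) | —d→ t1
  t1 = d.0 + (rec X. d.(d.0 + X\{b,c,d} + c.0))\{b,c,d} + c.0 | —c→ t2, —d→ t2
  t2 = 0 | stopped
Partition-refinement fixed point:
  B0 = {s0}
  B1 = {s1}
  B2 = {s2, t2}
  B3 = {t0}
  B4 = {t1}
s0 ∈ B0, t0 ∈ B3 → different blocks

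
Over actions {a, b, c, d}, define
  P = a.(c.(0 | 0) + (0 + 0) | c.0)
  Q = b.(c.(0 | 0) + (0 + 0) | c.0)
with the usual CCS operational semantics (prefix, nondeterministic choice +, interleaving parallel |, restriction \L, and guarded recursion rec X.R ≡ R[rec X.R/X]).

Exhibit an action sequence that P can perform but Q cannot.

a

LTS(P): 4 reachable states
  s0 = a.(c.(0 | 0) + (0 + 0) | c.0) :: =a=> s1
  s1 = c.(0 | 0) + (0 + 0) | c.0 :: =c=> s2, =c=> s3
  s2 = (0 + 0) | 0 :: ∅
  s3 = 0 | 0 :: ∅
LTS(Q): 4 reachable states
  t0 = b.(c.(0 | 0) + (0 + 0) | c.0) :: =b=> t1
  t1 = c.(0 | 0) + (0 + 0) | c.0 :: =c=> t2, =c=> t3
  t2 = (0 + 0) | 0 :: ∅
  t3 = 0 | 0 :: ∅
Run σ = ⟨a⟩ on P: start {s0}
  step 1 (a): {s1}
  P completes σ.
Run σ = ⟨a⟩ on Q: start {t0}
  step 1 (a): no successor for Q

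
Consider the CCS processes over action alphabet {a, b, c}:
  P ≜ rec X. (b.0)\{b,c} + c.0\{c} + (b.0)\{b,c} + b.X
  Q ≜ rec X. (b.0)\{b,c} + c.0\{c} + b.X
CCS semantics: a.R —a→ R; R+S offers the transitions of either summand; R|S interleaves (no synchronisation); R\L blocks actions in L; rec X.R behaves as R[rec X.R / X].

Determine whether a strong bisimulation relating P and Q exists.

P ~ Q

Reachable graph of P (2 states):
  p0 = rec X. (b.0)\{b,c} + c.0\{c} + (b.0)\{b,c} + b.X :: --b--▸ p0, --c--▸ p1
  p1 = 0\{c} :: deadlocked
Reachable graph of Q (2 states):
  q0 = rec X. (b.0)\{b,c} + c.0\{c} + b.X :: --b--▸ q0, --c--▸ q1
  q1 = 0\{c} :: deadlocked
Partition-refinement fixed point:
  B0 = {p0, q0}
  B1 = {p1, q1}
p0 ∈ B0, q0 ∈ B0 → same block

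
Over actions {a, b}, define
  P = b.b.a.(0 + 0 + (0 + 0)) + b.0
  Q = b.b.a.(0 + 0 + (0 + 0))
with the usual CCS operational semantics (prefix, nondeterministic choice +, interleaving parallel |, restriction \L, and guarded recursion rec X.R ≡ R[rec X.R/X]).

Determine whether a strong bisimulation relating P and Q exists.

not bisimilar

Reachable graph of P (5 states):
  s0 = b.b.a.(0 + 0 + (0 + 0)) + b.0 has moves —b→ s1, —b→ s2
  s1 = 0 has moves ∅
  s2 = b.a.(0 + 0 + (0 + 0)) has moves —b→ s3
  s3 = a.(0 + 0 + (0 + 0)) has moves —a→ s4
  s4 = 0 + 0 + (0 + 0) has moves ∅
Reachable graph of Q (4 states):
  t0 = b.b.a.(0 + 0 + (0 + 0)) has moves —b→ t1
  t1 = b.a.(0 + 0 + (0 + 0)) has moves —b→ t2
  t2 = a.(0 + 0 + (0 + 0)) has moves —a→ t3
  t3 = 0 + 0 + (0 + 0) has moves ∅
Coarsest stable partition (strong bisimilarity classes):
  B0 = {s0}
  B1 = {s2, t1}
  B2 = {s3, t2}
  B3 = {s1, s4, t3}
  B4 = {t0}
s0 ∈ B0, t0 ∈ B4 → different blocks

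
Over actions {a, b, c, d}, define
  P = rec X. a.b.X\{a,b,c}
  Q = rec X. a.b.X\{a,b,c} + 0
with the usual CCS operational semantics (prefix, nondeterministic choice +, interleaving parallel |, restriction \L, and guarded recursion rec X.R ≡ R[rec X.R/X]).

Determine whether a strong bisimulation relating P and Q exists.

YES

Reachable graph of P (3 states):
  u0 = rec X. a.b.X\{a,b,c} | --a--▸ u1
  u1 = b.(rec X. a.b.X\{a,b,c})\{a,b,c} | --b--▸ u2
  u2 = (rec X. a.b.X\{a,b,c})\{a,b,c} | deadlocked
Reachable graph of Q (3 states):
  v0 = rec X. a.b.X\{a,b,c} + 0 | --a--▸ v1
  v1 = b.(rec X. a.b.X\{a,b,c} + 0)\{a,b,c} | --b--▸ v2
  v2 = (rec X. a.b.X\{a,b,c} + 0)\{a,b,c} | deadlocked
Partition-refinement fixed point:
  B0 = {u0, v0}
  B1 = {u1, v1}
  B2 = {u2, v2}
u0 ∈ B0, v0 ∈ B0 → same block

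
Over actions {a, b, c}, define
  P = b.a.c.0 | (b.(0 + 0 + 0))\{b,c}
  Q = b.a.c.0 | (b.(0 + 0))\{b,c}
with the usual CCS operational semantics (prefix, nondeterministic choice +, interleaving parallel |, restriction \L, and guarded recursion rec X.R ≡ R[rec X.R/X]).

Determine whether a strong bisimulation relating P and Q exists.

YES

LTS(P): 4 reachable states
  s0 = b.a.c.0 | (b.(0 + 0 + 0))\{b,c} | =b=> s1
  s1 = a.c.0 | (b.(0 + 0 + 0))\{b,c} | =a=> s2
  s2 = c.0 | (b.(0 + 0 + 0))\{b,c} | =c=> s3
  s3 = 0 | (b.(0 + 0 + 0))\{b,c} | deadlocked
LTS(Q): 4 reachable states
  t0 = b.a.c.0 | (b.(0 + 0))\{b,c} | =b=> t1
  t1 = a.c.0 | (b.(0 + 0))\{b,c} | =a=> t2
  t2 = c.0 | (b.(0 + 0))\{b,c} | =c=> t3
  t3 = 0 | (b.(0 + 0))\{b,c} | deadlocked
Coarsest stable partition (strong bisimilarity classes):
  B0 = {s0, t0}
  B1 = {s1, t1}
  B2 = {s2, t2}
  B3 = {s3, t3}
s0 ∈ B0, t0 ∈ B0 → same block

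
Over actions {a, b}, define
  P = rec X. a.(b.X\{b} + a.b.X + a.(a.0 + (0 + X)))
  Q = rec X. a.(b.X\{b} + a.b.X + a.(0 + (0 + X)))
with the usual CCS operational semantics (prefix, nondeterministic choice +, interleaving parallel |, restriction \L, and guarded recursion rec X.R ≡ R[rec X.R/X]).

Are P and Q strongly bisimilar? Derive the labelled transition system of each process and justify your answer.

not bisimilar

P's transition system — 10 states:
  p0 = rec X. a.(b.X\{b} + a.b.X + a.(a.0 + (0 + X))) ⊢ =a=> p1
  p1 = b.(rec X. a.(b.X\{b} + a.b.X + a.(a.0 + (0 + X))))\{b} + a.b.(rec X. a.(b.X\{b} + a.b.X + a.(a.0 + (0 + X)))) + a.(a.0 + (0 + (rec X. a.(b.X\{b} + a.b.X + a.(a.0 + (0 + X)))))) ⊢ =a=> p2, =a=> p3, =b=> p4
  p2 = a.0 + (0 + (rec X. a.(b.X\{b} + a.b.X + a.(a.0 + (0 + X))))) ⊢ =a=> p1, =a=> p5
  p3 = b.(rec X. a.(b.X\{b} + a.b.X + a.(a.0 + (0 + X)))) ⊢ =b=> p0
  p4 = (rec X. a.(b.X\{b} + a.b.X + a.(a.0 + (0 + X))))\{b} ⊢ =a=> p6
  p5 = 0 ⊢ (no moves)
  p6 = (b.(rec X. a.(b.X\{b} + a.b.X + a.(a.0 + (0 + X))))\{b} + a.b.(rec X. a.(b.X\{b} + a.b.X + a.(a.0 + (0 + X)))) + a.(a.0 + (0 + (rec X. a.(b.X\{b} + a.b.X + a.(a.0 + (0 + X)))))))\{b} ⊢ =a=> p7, =a=> p8
  p7 = (a.0 + (0 + (rec X. a.(b.X\{b} + a.b.X + a.(a.0 + (0 + X))))))\{b} ⊢ =a=> p6, =a=> p9
  p8 = (b.(rec X. a.(b.X\{b} + a.b.X + a.(a.0 + (0 + X)))))\{b} ⊢ (no moves)
  p9 = 0\{b} ⊢ (no moves)
Q's transition system — 8 states:
  q0 = rec X. a.(b.X\{b} + a.b.X + a.(0 + (0 + X))) ⊢ =a=> q1
  q1 = b.(rec X. a.(b.X\{b} + a.b.X + a.(0 + (0 + X))))\{b} + a.b.(rec X. a.(b.X\{b} + a.b.X + a.(0 + (0 + X)))) + a.(0 + (0 + (rec X. a.(b.X\{b} + a.b.X + a.(0 + (0 + X)))))) ⊢ =a=> q2, =a=> q3, =b=> q4
  q2 = 0 + (0 + (rec X. a.(b.X\{b} + a.b.X + a.(0 + (0 + X))))) ⊢ =a=> q1
  q3 = b.(rec X. a.(b.X\{b} + a.b.X + a.(0 + (0 + X)))) ⊢ =b=> q0
  q4 = (rec X. a.(b.X\{b} + a.b.X + a.(0 + (0 + X))))\{b} ⊢ =a=> q5
  q5 = (b.(rec X. a.(b.X\{b} + a.b.X + a.(0 + (0 + X))))\{b} + a.b.(rec X. a.(b.X\{b} + a.b.X + a.(0 + (0 + X)))) + a.(0 + (0 + (rec X. a.(b.X\{b} + a.b.X + a.(0 + (0 + X)))))))\{b} ⊢ =a=> q6, =a=> q7
  q6 = (0 + (0 + (rec X. a.(b.X\{b} + a.b.X + a.(0 + (0 + X))))))\{b} ⊢ =a=> q5
  q7 = (b.(rec X. a.(b.X\{b} + a.b.X + a.(0 + (0 + X)))))\{b} ⊢ (no moves)
Coarsest stable partition (strong bisimilarity classes):
  B0 = {p0}
  B1 = {p1}
  B2 = {p2}
  B3 = {p5, p8, p9, q7}
  B4 = {p3}
  B5 = {p4}
  B6 = {p6, p7}
  B7 = {q0, q2}
  B8 = {q1}
  B9 = {q3}
  B10 = {q4, q6}
  B11 = {q5}
p0 ∈ B0, q0 ∈ B7 → different blocks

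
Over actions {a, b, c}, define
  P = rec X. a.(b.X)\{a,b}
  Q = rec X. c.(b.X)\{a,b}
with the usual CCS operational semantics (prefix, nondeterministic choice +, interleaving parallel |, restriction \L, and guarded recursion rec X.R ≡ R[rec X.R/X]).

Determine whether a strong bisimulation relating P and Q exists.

Reachable graph of P (2 states):
  m0 = rec X. a.(b.X)\{a,b} :: --a--▸ m1
  m1 = (b.(rec X. a.(b.X)\{a,b}))\{a,b} :: stopped
Reachable graph of Q (2 states):
  n0 = rec X. c.(b.X)\{a,b} :: --c--▸ n1
  n1 = (b.(rec X. c.(b.X)\{a,b}))\{a,b} :: stopped
Partition-refinement fixed point:
  B0 = {m0}
  B1 = {m1, n1}
  B2 = {n0}
m0 ∈ B0, n0 ∈ B2 → different blocks

NO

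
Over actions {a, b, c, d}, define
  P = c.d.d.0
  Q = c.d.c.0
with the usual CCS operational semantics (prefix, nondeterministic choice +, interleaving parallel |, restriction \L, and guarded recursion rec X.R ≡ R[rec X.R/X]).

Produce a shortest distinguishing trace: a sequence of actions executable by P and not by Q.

cdd

LTS(P): 4 reachable states
  s0 = c.d.d.0 → ··c··> s1
  s1 = d.d.0 → ··d··> s2
  s2 = d.0 → ··d··> s3
  s3 = 0 → (no moves)
LTS(Q): 4 reachable states
  t0 = c.d.c.0 → ··c··> t1
  t1 = d.c.0 → ··d··> t2
  t2 = c.0 → ··c··> t3
  t3 = 0 → (no moves)
Executing cdd from P (initial set {s0}):
  after c @ step 1: {s1}
  after d @ step 2: {s2}
  after d @ step 3: {s3}
  ✓ P
Executing cdd from Q (initial set {t0}):
  after c @ step 1: {t1}
  after d @ step 2: {t2}
  after d @ step 3: ∅  — Q cannot continue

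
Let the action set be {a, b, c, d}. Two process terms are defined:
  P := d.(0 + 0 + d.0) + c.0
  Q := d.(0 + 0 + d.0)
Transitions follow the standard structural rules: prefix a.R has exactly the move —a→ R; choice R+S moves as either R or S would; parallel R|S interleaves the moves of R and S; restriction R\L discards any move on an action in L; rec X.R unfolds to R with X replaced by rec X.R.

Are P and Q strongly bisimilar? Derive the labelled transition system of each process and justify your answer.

NO

LTS(P): 3 reachable states
  m0 = d.(0 + 0 + d.0) + c.0 | -c-> m1, -d-> m2
  m1 = 0 | ∅
  m2 = 0 + 0 + d.0 | -d-> m1
LTS(Q): 3 reachable states
  n0 = d.(0 + 0 + d.0) | -d-> n1
  n1 = 0 + 0 + d.0 | -d-> n2
  n2 = 0 | ∅
Partition-refinement fixed point:
  B0 = {m0}
  B1 = {m2, n1}
  B2 = {m1, n2}
  B3 = {n0}
m0 ∈ B0, n0 ∈ B3 → different blocks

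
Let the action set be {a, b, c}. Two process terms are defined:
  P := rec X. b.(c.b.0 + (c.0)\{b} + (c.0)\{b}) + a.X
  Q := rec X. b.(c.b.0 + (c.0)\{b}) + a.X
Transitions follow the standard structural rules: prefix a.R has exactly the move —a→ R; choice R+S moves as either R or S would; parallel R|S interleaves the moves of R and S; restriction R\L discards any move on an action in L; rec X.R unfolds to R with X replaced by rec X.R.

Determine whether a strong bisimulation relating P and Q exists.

Reachable graph of P (5 states):
  s0 = rec X. b.(c.b.0 + (c.0)\{b} + (c.0)\{b}) + a.X → —a→ s0, —b→ s1
  s1 = c.b.0 + (c.0)\{b} + (c.0)\{b} → —c→ s2, —c→ s3
  s2 = 0\{b} → ∅
  s3 = b.0 → —b→ s4
  s4 = 0 → ∅
Reachable graph of Q (5 states):
  t0 = rec X. b.(c.b.0 + (c.0)\{b}) + a.X → —a→ t0, —b→ t1
  t1 = c.b.0 + (c.0)\{b} → —c→ t2, —c→ t3
  t2 = 0\{b} → ∅
  t3 = b.0 → —b→ t4
  t4 = 0 → ∅
Coarsest stable partition (strong bisimilarity classes):
  B0 = {s0, t0}
  B1 = {s1, t1}
  B2 = {s2, s4, t2, t4}
  B3 = {s3, t3}
s0 ∈ B0, t0 ∈ B0 → same block

P ~ Q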